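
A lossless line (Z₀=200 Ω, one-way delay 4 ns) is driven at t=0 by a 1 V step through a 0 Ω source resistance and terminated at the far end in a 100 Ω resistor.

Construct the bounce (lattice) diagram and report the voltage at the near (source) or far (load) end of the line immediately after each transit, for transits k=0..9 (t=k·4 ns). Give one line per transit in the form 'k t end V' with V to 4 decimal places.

0 0 source 1.0000
1 4 load 0.6667
2 8 source 1.0000
3 12 load 0.8889
4 16 source 1.0000
5 20 load 0.9630
6 24 source 1.0000
7 28 load 0.9877
8 32 source 1.0000
9 36 load 0.9959

Γ_L=-0.333333, Γ_S=-1.000000; launch V₁=1·200/200=1.000000
k=0 src: V=1.0000
k=1 load: inc=1.000000, refl=1.000000·-0.333333=-0.3333; V=0.000000+1.000000+-0.333333=0.6667
k=2 src: inc=-0.333333, refl=-0.333333·-1.000000=0.3333; V=1.000000+-0.333333+0.333333=1.0000
k=3 load: inc=0.333333, refl=0.333333·-0.333333=-0.1111; V=0.666667+0.333333+-0.111111=0.8889
k=4 src: inc=-0.111111, refl=-0.111111·-1.000000=0.1111; V=1.000000+-0.111111+0.111111=1.0000
k=5 load: inc=0.111111, refl=0.111111·-0.333333=-0.0370; V=0.888889+0.111111+-0.037037=0.9630
k=6 src: inc=-0.037037, refl=-0.037037·-1.000000=0.0370; V=1.000000+-0.037037+0.037037=1.0000
k=7 load: inc=0.037037, refl=0.037037·-0.333333=-0.0123; V=0.962963+0.037037+-0.012346=0.9877
k=8 src: inc=-0.012346, refl=-0.012346·-1.000000=0.0123; V=1.000000+-0.012346+0.012346=1.0000
k=9 load: inc=0.012346, refl=0.012346·-0.333333=-0.0041; V=0.987654+0.012346+-0.004115=0.9959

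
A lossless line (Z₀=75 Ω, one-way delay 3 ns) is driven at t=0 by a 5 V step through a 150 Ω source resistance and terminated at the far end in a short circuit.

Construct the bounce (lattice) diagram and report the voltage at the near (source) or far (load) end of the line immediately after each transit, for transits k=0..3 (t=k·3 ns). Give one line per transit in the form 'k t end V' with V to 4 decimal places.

Γ_L=-1.000000, Γ_S=0.333333; launch V₁=5·75/225=1.666667
k=0 src: V=1.6667
k=1 load: inc=1.666667, refl=1.666667·-1.000000=-1.6667; V=0.000000+1.666667+-1.666667=0.0000
k=2 src: inc=-1.666667, refl=-1.666667·0.333333=-0.5556; V=1.666667+-1.666667+-0.555556=-0.5556
k=3 load: inc=-0.555556, refl=-0.555556·-1.000000=0.5556; V=0.000000+-0.555556+0.555556=0.0000

0 0 source 1.6667
1 3 load 0.0000
2 6 source -0.5556
3 9 load 0.0000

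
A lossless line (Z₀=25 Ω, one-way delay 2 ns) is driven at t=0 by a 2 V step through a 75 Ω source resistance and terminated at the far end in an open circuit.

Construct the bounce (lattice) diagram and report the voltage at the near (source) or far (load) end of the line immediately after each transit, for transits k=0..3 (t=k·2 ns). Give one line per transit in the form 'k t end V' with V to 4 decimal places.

Γ_L=1.000000, Γ_S=0.500000; launch V₁=2·25/100=0.500000
k=0 src: V=0.5000
k=1 load: inc=0.500000, refl=0.500000·1.000000=0.5000; V=0.000000+0.500000+0.500000=1.0000
k=2 src: inc=0.500000, refl=0.500000·0.500000=0.2500; V=0.500000+0.500000+0.250000=1.2500
k=3 load: inc=0.250000, refl=0.250000·1.000000=0.2500; V=1.000000+0.250000+0.250000=1.5000

0 0 source 0.5000
1 2 load 1.0000
2 4 source 1.2500
3 6 load 1.5000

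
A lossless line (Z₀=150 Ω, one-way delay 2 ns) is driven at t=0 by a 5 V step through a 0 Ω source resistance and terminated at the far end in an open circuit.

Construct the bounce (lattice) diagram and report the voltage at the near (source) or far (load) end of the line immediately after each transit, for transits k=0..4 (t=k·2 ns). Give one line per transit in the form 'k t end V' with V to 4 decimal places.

0 0 source 5.0000
1 2 load 10.0000
2 4 source 5.0000
3 6 load 0.0000
4 8 source 5.0000

Γ_L=1.000000, Γ_S=-1.000000; launch V₁=5·150/150=5.000000
k=0 src: V=5.0000
k=1 load: inc=5.000000, refl=5.000000·1.000000=5.0000; V=0.000000+5.000000+5.000000=10.0000
k=2 src: inc=5.000000, refl=5.000000·-1.000000=-5.0000; V=5.000000+5.000000+-5.000000=5.0000
k=3 load: inc=-5.000000, refl=-5.000000·1.000000=-5.0000; V=10.000000+-5.000000+-5.000000=0.0000
k=4 src: inc=-5.000000, refl=-5.000000·-1.000000=5.0000; V=5.000000+-5.000000+5.000000=5.0000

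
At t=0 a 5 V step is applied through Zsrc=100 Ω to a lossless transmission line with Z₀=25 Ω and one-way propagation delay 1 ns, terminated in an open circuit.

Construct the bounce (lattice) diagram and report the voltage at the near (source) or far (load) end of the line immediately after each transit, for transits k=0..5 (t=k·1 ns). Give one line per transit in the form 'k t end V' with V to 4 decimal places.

Γ_L=1.000000, Γ_S=0.600000; launch V₁=5·25/125=1.000000
k=0 src: V=1.0000
k=1 load: inc=1.000000, refl=1.000000·1.000000=1.0000; V=0.000000+1.000000+1.000000=2.0000
k=2 src: inc=1.000000, refl=1.000000·0.600000=0.6000; V=1.000000+1.000000+0.600000=2.6000
k=3 load: inc=0.600000, refl=0.600000·1.000000=0.6000; V=2.000000+0.600000+0.600000=3.2000
k=4 src: inc=0.600000, refl=0.600000·0.600000=0.3600; V=2.600000+0.600000+0.360000=3.5600
k=5 load: inc=0.360000, refl=0.360000·1.000000=0.3600; V=3.200000+0.360000+0.360000=3.9200

0 0 source 1.0000
1 1 load 2.0000
2 2 source 2.6000
3 3 load 3.2000
4 4 source 3.5600
5 5 load 3.9200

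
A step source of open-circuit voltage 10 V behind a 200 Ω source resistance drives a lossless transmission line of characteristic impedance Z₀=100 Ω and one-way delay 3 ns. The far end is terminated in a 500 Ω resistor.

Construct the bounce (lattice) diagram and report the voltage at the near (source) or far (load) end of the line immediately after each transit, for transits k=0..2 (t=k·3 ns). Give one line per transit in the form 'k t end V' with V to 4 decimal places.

Γ_L=0.666667, Γ_S=0.333333; launch V₁=10·100/300=3.333333
k=0 src: V=3.3333
k=1 load: inc=3.333333, refl=3.333333·0.666667=2.2222; V=0.000000+3.333333+2.222222=5.5556
k=2 src: inc=2.222222, refl=2.222222·0.333333=0.7407; V=3.333333+2.222222+0.740741=6.2963

0 0 source 3.3333
1 3 load 5.5556
2 6 source 6.2963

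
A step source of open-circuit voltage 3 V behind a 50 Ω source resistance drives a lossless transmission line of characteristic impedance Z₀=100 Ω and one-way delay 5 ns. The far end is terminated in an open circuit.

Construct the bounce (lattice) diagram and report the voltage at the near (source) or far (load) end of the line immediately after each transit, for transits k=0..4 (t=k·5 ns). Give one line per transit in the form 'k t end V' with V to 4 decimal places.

0 0 source 2.0000
1 5 load 4.0000
2 10 source 3.3333
3 15 load 2.6667
4 20 source 2.8889

Γ_L=1.000000, Γ_S=-0.333333; launch V₁=3·100/150=2.000000
k=0 src: V=2.0000
k=1 load: inc=2.000000, refl=2.000000·1.000000=2.0000; V=0.000000+2.000000+2.000000=4.0000
k=2 src: inc=2.000000, refl=2.000000·-0.333333=-0.6667; V=2.000000+2.000000+-0.666667=3.3333
k=3 load: inc=-0.666667, refl=-0.666667·1.000000=-0.6667; V=4.000000+-0.666667+-0.666667=2.6667
k=4 src: inc=-0.666667, refl=-0.666667·-0.333333=0.2222; V=3.333333+-0.666667+0.222222=2.8889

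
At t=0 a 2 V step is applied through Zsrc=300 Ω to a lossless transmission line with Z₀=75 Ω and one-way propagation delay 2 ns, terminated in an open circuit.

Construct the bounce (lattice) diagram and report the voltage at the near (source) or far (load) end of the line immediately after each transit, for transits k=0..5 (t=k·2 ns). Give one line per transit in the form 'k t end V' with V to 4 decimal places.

0 0 source 0.4000
1 2 load 0.8000
2 4 source 1.0400
3 6 load 1.2800
4 8 source 1.4240
5 10 load 1.5680

Γ_L=1.000000, Γ_S=0.600000; launch V₁=2·75/375=0.400000
k=0 src: V=0.4000
k=1 load: inc=0.400000, refl=0.400000·1.000000=0.4000; V=0.000000+0.400000+0.400000=0.8000
k=2 src: inc=0.400000, refl=0.400000·0.600000=0.2400; V=0.400000+0.400000+0.240000=1.0400
k=3 load: inc=0.240000, refl=0.240000·1.000000=0.2400; V=0.800000+0.240000+0.240000=1.2800
k=4 src: inc=0.240000, refl=0.240000·0.600000=0.1440; V=1.040000+0.240000+0.144000=1.4240
k=5 load: inc=0.144000, refl=0.144000·1.000000=0.1440; V=1.280000+0.144000+0.144000=1.5680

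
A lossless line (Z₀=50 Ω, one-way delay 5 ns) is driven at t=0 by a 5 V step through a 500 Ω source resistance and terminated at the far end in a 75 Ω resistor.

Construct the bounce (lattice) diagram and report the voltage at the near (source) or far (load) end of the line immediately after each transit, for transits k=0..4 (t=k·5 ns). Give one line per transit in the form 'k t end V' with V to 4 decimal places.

0 0 source 0.4545
1 5 load 0.5455
2 10 source 0.6198
3 15 load 0.6347
4 20 source 0.6469

Γ_L=0.200000, Γ_S=0.818182; launch V₁=5·50/550=0.454545
k=0 src: V=0.4545
k=1 load: inc=0.454545, refl=0.454545·0.200000=0.0909; V=0.000000+0.454545+0.090909=0.5455
k=2 src: inc=0.090909, refl=0.090909·0.818182=0.0744; V=0.454545+0.090909+0.074380=0.6198
k=3 load: inc=0.074380, refl=0.074380·0.200000=0.0149; V=0.545455+0.074380+0.014876=0.6347
k=4 src: inc=0.014876, refl=0.014876·0.818182=0.0122; V=0.619835+0.014876+0.012171=0.6469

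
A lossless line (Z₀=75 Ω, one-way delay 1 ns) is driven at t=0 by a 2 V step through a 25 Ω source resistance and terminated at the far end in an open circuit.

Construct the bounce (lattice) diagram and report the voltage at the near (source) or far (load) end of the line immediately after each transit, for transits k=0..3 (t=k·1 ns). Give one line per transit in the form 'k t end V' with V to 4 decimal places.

0 0 source 1.5000
1 1 load 3.0000
2 2 source 2.2500
3 3 load 1.5000

Γ_L=1.000000, Γ_S=-0.500000; launch V₁=2·75/100=1.500000
k=0 src: V=1.5000
k=1 load: inc=1.500000, refl=1.500000·1.000000=1.5000; V=0.000000+1.500000+1.500000=3.0000
k=2 src: inc=1.500000, refl=1.500000·-0.500000=-0.7500; V=1.500000+1.500000+-0.750000=2.2500
k=3 load: inc=-0.750000, refl=-0.750000·1.000000=-0.7500; V=3.000000+-0.750000+-0.750000=1.5000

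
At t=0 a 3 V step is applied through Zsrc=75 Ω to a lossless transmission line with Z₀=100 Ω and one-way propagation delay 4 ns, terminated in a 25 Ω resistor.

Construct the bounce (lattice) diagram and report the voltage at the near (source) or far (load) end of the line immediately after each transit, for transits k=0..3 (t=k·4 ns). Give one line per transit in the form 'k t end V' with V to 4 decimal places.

0 0 source 1.7143
1 4 load 0.6857
2 8 source 0.8327
3 12 load 0.7445

Γ_L=-0.600000, Γ_S=-0.142857; launch V₁=3·100/175=1.714286
k=0 src: V=1.7143
k=1 load: inc=1.714286, refl=1.714286·-0.600000=-1.0286; V=0.000000+1.714286+-1.028571=0.6857
k=2 src: inc=-1.028571, refl=-1.028571·-0.142857=0.1469; V=1.714286+-1.028571+0.146939=0.8327
k=3 load: inc=0.146939, refl=0.146939·-0.600000=-0.0882; V=0.685714+0.146939+-0.088163=0.7445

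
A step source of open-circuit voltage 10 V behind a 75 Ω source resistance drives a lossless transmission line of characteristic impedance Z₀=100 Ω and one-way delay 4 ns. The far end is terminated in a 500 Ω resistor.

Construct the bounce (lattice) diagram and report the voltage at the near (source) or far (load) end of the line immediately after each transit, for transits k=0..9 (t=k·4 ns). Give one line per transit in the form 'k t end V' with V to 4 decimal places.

Γ_L=0.666667, Γ_S=-0.142857; launch V₁=10·100/175=5.714286
k=0 src: V=5.7143
k=1 load: inc=5.714286, refl=5.714286·0.666667=3.8095; V=0.000000+5.714286+3.809524=9.5238
k=2 src: inc=3.809524, refl=3.809524·-0.142857=-0.5442; V=5.714286+3.809524+-0.544218=8.9796
k=3 load: inc=-0.544218, refl=-0.544218·0.666667=-0.3628; V=9.523810+-0.544218+-0.362812=8.6168
k=4 src: inc=-0.362812, refl=-0.362812·-0.142857=0.0518; V=8.979592+-0.362812+0.051830=8.6686
k=5 load: inc=0.051830, refl=0.051830·0.666667=0.0346; V=8.616780+0.051830+0.034554=8.7032
k=6 src: inc=0.034554, refl=0.034554·-0.142857=-0.0049; V=8.668610+0.034554+-0.004936=8.6982
k=7 load: inc=-0.004936, refl=-0.004936·0.666667=-0.0033; V=8.703164+-0.004936+-0.003291=8.6949
k=8 src: inc=-0.003291, refl=-0.003291·-0.142857=0.0005; V=8.698228+-0.003291+0.000470=8.6954
k=9 load: inc=0.000470, refl=0.000470·0.666667=0.0003; V=8.694937+0.000470+0.000313=8.6957

0 0 source 5.7143
1 4 load 9.5238
2 8 source 8.9796
3 12 load 8.6168
4 16 source 8.6686
5 20 load 8.7032
6 24 source 8.6982
7 28 load 8.6949
8 32 source 8.6954
9 36 load 8.6957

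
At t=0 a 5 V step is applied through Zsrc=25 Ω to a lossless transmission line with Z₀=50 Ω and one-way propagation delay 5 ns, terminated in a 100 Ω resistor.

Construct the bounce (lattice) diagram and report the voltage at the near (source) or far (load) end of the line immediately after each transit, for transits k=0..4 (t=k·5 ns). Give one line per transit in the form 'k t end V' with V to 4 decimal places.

0 0 source 3.3333
1 5 load 4.4444
2 10 source 4.0741
3 15 load 3.9506
4 20 source 3.9918

Γ_L=0.333333, Γ_S=-0.333333; launch V₁=5·50/75=3.333333
k=0 src: V=3.3333
k=1 load: inc=3.333333, refl=3.333333·0.333333=1.1111; V=0.000000+3.333333+1.111111=4.4444
k=2 src: inc=1.111111, refl=1.111111·-0.333333=-0.3704; V=3.333333+1.111111+-0.370370=4.0741
k=3 load: inc=-0.370370, refl=-0.370370·0.333333=-0.1235; V=4.444444+-0.370370+-0.123457=3.9506
k=4 src: inc=-0.123457, refl=-0.123457·-0.333333=0.0412; V=4.074074+-0.123457+0.041152=3.9918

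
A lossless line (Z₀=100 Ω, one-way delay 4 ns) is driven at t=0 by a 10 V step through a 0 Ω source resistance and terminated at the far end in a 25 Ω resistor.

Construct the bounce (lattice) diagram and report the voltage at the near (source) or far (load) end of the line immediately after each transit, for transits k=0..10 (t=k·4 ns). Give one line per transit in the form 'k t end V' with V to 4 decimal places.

Γ_L=-0.600000, Γ_S=-1.000000; launch V₁=10·100/100=10.000000
k=0 src: V=10.0000
k=1 load: inc=10.000000, refl=10.000000·-0.600000=-6.0000; V=0.000000+10.000000+-6.000000=4.0000
k=2 src: inc=-6.000000, refl=-6.000000·-1.000000=6.0000; V=10.000000+-6.000000+6.000000=10.0000
k=3 load: inc=6.000000, refl=6.000000·-0.600000=-3.6000; V=4.000000+6.000000+-3.600000=6.4000
k=4 src: inc=-3.600000, refl=-3.600000·-1.000000=3.6000; V=10.000000+-3.600000+3.600000=10.0000
k=5 load: inc=3.600000, refl=3.600000·-0.600000=-2.1600; V=6.400000+3.600000+-2.160000=7.8400
k=6 src: inc=-2.160000, refl=-2.160000·-1.000000=2.1600; V=10.000000+-2.160000+2.160000=10.0000
k=7 load: inc=2.160000, refl=2.160000·-0.600000=-1.2960; V=7.840000+2.160000+-1.296000=8.7040
k=8 src: inc=-1.296000, refl=-1.296000·-1.000000=1.2960; V=10.000000+-1.296000+1.296000=10.0000
k=9 load: inc=1.296000, refl=1.296000·-0.600000=-0.7776; V=8.704000+1.296000+-0.777600=9.2224
k=10 src: inc=-0.777600, refl=-0.777600·-1.000000=0.7776; V=10.000000+-0.777600+0.777600=10.0000

0 0 source 10.0000
1 4 load 4.0000
2 8 source 10.0000
3 12 load 6.4000
4 16 source 10.0000
5 20 load 7.8400
6 24 source 10.0000
7 28 load 8.7040
8 32 source 10.0000
9 36 load 9.2224
10 40 source 10.0000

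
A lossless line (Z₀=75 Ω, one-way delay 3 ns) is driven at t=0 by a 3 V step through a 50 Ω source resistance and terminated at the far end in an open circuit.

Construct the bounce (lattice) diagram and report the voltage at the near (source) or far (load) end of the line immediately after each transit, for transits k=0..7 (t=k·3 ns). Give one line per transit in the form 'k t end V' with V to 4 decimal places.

0 0 source 1.8000
1 3 load 3.6000
2 6 source 3.2400
3 9 load 2.8800
4 12 source 2.9520
5 15 load 3.0240
6 18 source 3.0096
7 21 load 2.9952

Γ_L=1.000000, Γ_S=-0.200000; launch V₁=3·75/125=1.800000
k=0 src: V=1.8000
k=1 load: inc=1.800000, refl=1.800000·1.000000=1.8000; V=0.000000+1.800000+1.800000=3.6000
k=2 src: inc=1.800000, refl=1.800000·-0.200000=-0.3600; V=1.800000+1.800000+-0.360000=3.2400
k=3 load: inc=-0.360000, refl=-0.360000·1.000000=-0.3600; V=3.600000+-0.360000+-0.360000=2.8800
k=4 src: inc=-0.360000, refl=-0.360000·-0.200000=0.0720; V=3.240000+-0.360000+0.072000=2.9520
k=5 load: inc=0.072000, refl=0.072000·1.000000=0.0720; V=2.880000+0.072000+0.072000=3.0240
k=6 src: inc=0.072000, refl=0.072000·-0.200000=-0.0144; V=2.952000+0.072000+-0.014400=3.0096
k=7 load: inc=-0.014400, refl=-0.014400·1.000000=-0.0144; V=3.024000+-0.014400+-0.014400=2.9952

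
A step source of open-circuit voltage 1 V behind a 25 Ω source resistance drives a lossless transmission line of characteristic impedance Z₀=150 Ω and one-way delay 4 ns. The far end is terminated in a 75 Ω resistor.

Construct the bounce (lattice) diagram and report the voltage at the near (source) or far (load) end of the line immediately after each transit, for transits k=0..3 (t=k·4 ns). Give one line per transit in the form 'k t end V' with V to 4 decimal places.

0 0 source 0.8571
1 4 load 0.5714
2 8 source 0.7755
3 12 load 0.7075

Γ_L=-0.333333, Γ_S=-0.714286; launch V₁=1·150/175=0.857143
k=0 src: V=0.8571
k=1 load: inc=0.857143, refl=0.857143·-0.333333=-0.2857; V=0.000000+0.857143+-0.285714=0.5714
k=2 src: inc=-0.285714, refl=-0.285714·-0.714286=0.2041; V=0.857143+-0.285714+0.204082=0.7755
k=3 load: inc=0.204082, refl=0.204082·-0.333333=-0.0680; V=0.571429+0.204082+-0.068027=0.7075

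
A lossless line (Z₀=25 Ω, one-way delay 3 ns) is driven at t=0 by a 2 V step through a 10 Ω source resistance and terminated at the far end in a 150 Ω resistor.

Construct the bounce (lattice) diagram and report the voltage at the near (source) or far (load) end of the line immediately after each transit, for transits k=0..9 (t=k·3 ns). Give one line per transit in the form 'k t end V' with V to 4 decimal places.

0 0 source 1.4286
1 3 load 2.4490
2 6 source 2.0117
3 9 load 1.6993
4 12 source 1.8332
5 15 load 1.9288
6 18 source 1.8878
7 21 load 1.8585
8 24 source 1.8711
9 27 load 1.8800

Γ_L=0.714286, Γ_S=-0.428571; launch V₁=2·25/35=1.428571
k=0 src: V=1.4286
k=1 load: inc=1.428571, refl=1.428571·0.714286=1.0204; V=0.000000+1.428571+1.020408=2.4490
k=2 src: inc=1.020408, refl=1.020408·-0.428571=-0.4373; V=1.428571+1.020408+-0.437318=2.0117
k=3 load: inc=-0.437318, refl=-0.437318·0.714286=-0.3124; V=2.448980+-0.437318+-0.312370=1.6993
k=4 src: inc=-0.312370, refl=-0.312370·-0.428571=0.1339; V=2.011662+-0.312370+0.133873=1.8332
k=5 load: inc=0.133873, refl=0.133873·0.714286=0.0956; V=1.699292+0.133873+0.095623=1.9288
k=6 src: inc=0.095623, refl=0.095623·-0.428571=-0.0410; V=1.833165+0.095623+-0.040981=1.8878
k=7 load: inc=-0.040981, refl=-0.040981·0.714286=-0.0293; V=1.928788+-0.040981+-0.029272=1.8585
k=8 src: inc=-0.029272, refl=-0.029272·-0.428571=0.0125; V=1.887807+-0.029272+0.012545=1.8711
k=9 load: inc=0.012545, refl=0.012545·0.714286=0.0090; V=1.858534+0.012545+0.008961=1.8800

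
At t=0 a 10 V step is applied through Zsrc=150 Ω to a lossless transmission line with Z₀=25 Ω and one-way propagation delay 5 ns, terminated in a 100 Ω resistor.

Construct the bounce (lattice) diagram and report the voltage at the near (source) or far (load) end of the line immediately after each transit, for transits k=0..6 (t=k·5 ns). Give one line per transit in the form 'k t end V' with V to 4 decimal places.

Γ_L=0.600000, Γ_S=0.714286; launch V₁=10·25/175=1.428571
k=0 src: V=1.4286
k=1 load: inc=1.428571, refl=1.428571·0.600000=0.8571; V=0.000000+1.428571+0.857143=2.2857
k=2 src: inc=0.857143, refl=0.857143·0.714286=0.6122; V=1.428571+0.857143+0.612245=2.8980
k=3 load: inc=0.612245, refl=0.612245·0.600000=0.3673; V=2.285714+0.612245+0.367347=3.2653
k=4 src: inc=0.367347, refl=0.367347·0.714286=0.2624; V=2.897959+0.367347+0.262391=3.5277
k=5 load: inc=0.262391, refl=0.262391·0.600000=0.1574; V=3.265306+0.262391+0.157434=3.6851
k=6 src: inc=0.157434, refl=0.157434·0.714286=0.1125; V=3.527697+0.157434+0.112453=3.7976

0 0 source 1.4286
1 5 load 2.2857
2 10 source 2.8980
3 15 load 3.2653
4 20 source 3.5277
5 25 load 3.6851
6 30 source 3.7976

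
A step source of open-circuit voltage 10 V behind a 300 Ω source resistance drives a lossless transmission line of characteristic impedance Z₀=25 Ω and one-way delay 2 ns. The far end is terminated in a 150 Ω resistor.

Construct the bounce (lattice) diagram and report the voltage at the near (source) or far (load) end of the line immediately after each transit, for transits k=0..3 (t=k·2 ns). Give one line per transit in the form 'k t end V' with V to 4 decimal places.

Γ_L=0.714286, Γ_S=0.846154; launch V₁=10·25/325=0.769231
k=0 src: V=0.7692
k=1 load: inc=0.769231, refl=0.769231·0.714286=0.5495; V=0.000000+0.769231+0.549451=1.3187
k=2 src: inc=0.549451, refl=0.549451·0.846154=0.4649; V=0.769231+0.549451+0.464920=1.7836
k=3 load: inc=0.464920, refl=0.464920·0.714286=0.3321; V=1.318681+0.464920+0.332085=2.1157

0 0 source 0.7692
1 2 load 1.3187
2 4 source 1.7836
3 6 load 2.1157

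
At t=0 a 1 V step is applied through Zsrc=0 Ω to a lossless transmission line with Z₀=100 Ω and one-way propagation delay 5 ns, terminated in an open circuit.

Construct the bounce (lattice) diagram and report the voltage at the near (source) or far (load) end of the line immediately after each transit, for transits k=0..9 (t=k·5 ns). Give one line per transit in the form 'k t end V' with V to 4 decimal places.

0 0 source 1.0000
1 5 load 2.0000
2 10 source 1.0000
3 15 load 0.0000
4 20 source 1.0000
5 25 load 2.0000
6 30 source 1.0000
7 35 load 0.0000
8 40 source 1.0000
9 45 load 2.0000

Γ_L=1.000000, Γ_S=-1.000000; launch V₁=1·100/100=1.000000
k=0 src: V=1.0000
k=1 load: inc=1.000000, refl=1.000000·1.000000=1.0000; V=0.000000+1.000000+1.000000=2.0000
k=2 src: inc=1.000000, refl=1.000000·-1.000000=-1.0000; V=1.000000+1.000000+-1.000000=1.0000
k=3 load: inc=-1.000000, refl=-1.000000·1.000000=-1.0000; V=2.000000+-1.000000+-1.000000=0.0000
k=4 src: inc=-1.000000, refl=-1.000000·-1.000000=1.0000; V=1.000000+-1.000000+1.000000=1.0000
k=5 load: inc=1.000000, refl=1.000000·1.000000=1.0000; V=0.000000+1.000000+1.000000=2.0000
k=6 src: inc=1.000000, refl=1.000000·-1.000000=-1.0000; V=1.000000+1.000000+-1.000000=1.0000
k=7 load: inc=-1.000000, refl=-1.000000·1.000000=-1.0000; V=2.000000+-1.000000+-1.000000=0.0000
k=8 src: inc=-1.000000, refl=-1.000000·-1.000000=1.0000; V=1.000000+-1.000000+1.000000=1.0000
k=9 load: inc=1.000000, refl=1.000000·1.000000=1.0000; V=0.000000+1.000000+1.000000=2.0000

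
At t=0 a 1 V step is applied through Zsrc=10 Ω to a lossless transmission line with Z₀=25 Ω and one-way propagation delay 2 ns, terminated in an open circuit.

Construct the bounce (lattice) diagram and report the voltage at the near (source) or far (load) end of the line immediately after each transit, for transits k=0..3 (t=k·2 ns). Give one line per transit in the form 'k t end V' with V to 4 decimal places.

Γ_L=1.000000, Γ_S=-0.428571; launch V₁=1·25/35=0.714286
k=0 src: V=0.7143
k=1 load: inc=0.714286, refl=0.714286·1.000000=0.7143; V=0.000000+0.714286+0.714286=1.4286
k=2 src: inc=0.714286, refl=0.714286·-0.428571=-0.3061; V=0.714286+0.714286+-0.306122=1.1224
k=3 load: inc=-0.306122, refl=-0.306122·1.000000=-0.3061; V=1.428571+-0.306122+-0.306122=0.8163

0 0 source 0.7143
1 2 load 1.4286
2 4 source 1.1224
3 6 load 0.8163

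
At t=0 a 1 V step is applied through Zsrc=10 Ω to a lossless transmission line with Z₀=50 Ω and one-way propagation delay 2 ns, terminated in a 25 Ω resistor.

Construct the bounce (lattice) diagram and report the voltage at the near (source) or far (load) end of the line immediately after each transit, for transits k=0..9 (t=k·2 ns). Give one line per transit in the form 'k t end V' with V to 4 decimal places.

0 0 source 0.8333
1 2 load 0.5556
2 4 source 0.7407
3 6 load 0.6790
4 8 source 0.7202
5 10 load 0.7064
6 12 source 0.7156
7 14 load 0.7125
8 16 source 0.7146
9 18 load 0.7139

Γ_L=-0.333333, Γ_S=-0.666667; launch V₁=1·50/60=0.833333
k=0 src: V=0.8333
k=1 load: inc=0.833333, refl=0.833333·-0.333333=-0.2778; V=0.000000+0.833333+-0.277778=0.5556
k=2 src: inc=-0.277778, refl=-0.277778·-0.666667=0.1852; V=0.833333+-0.277778+0.185185=0.7407
k=3 load: inc=0.185185, refl=0.185185·-0.333333=-0.0617; V=0.555556+0.185185+-0.061728=0.6790
k=4 src: inc=-0.061728, refl=-0.061728·-0.666667=0.0412; V=0.740741+-0.061728+0.041152=0.7202
k=5 load: inc=0.041152, refl=0.041152·-0.333333=-0.0137; V=0.679012+0.041152+-0.013717=0.7064
k=6 src: inc=-0.013717, refl=-0.013717·-0.666667=0.0091; V=0.720165+-0.013717+0.009145=0.7156
k=7 load: inc=0.009145, refl=0.009145·-0.333333=-0.0030; V=0.706447+0.009145+-0.003048=0.7125
k=8 src: inc=-0.003048, refl=-0.003048·-0.666667=0.0020; V=0.715592+-0.003048+0.002032=0.7146
k=9 load: inc=0.002032, refl=0.002032·-0.333333=-0.0007; V=0.712544+0.002032+-0.000677=0.7139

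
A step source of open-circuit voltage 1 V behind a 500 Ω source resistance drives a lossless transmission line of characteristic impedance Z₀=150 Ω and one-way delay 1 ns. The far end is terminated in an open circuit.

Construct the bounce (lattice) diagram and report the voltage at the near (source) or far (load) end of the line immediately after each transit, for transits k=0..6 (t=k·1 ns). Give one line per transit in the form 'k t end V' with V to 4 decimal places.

Γ_L=1.000000, Γ_S=0.538462; launch V₁=1·150/650=0.230769
k=0 src: V=0.2308
k=1 load: inc=0.230769, refl=0.230769·1.000000=0.2308; V=0.000000+0.230769+0.230769=0.4615
k=2 src: inc=0.230769, refl=0.230769·0.538462=0.1243; V=0.230769+0.230769+0.124260=0.5858
k=3 load: inc=0.124260, refl=0.124260·1.000000=0.1243; V=0.461538+0.124260+0.124260=0.7101
k=4 src: inc=0.124260, refl=0.124260·0.538462=0.0669; V=0.585799+0.124260+0.066909=0.7770
k=5 load: inc=0.066909, refl=0.066909·1.000000=0.0669; V=0.710059+0.066909+0.066909=0.8439
k=6 src: inc=0.066909, refl=0.066909·0.538462=0.0360; V=0.776969+0.066909+0.036028=0.8799

0 0 source 0.2308
1 1 load 0.4615
2 2 source 0.5858
3 3 load 0.7101
4 4 source 0.7770
5 5 load 0.8439
6 6 source 0.8799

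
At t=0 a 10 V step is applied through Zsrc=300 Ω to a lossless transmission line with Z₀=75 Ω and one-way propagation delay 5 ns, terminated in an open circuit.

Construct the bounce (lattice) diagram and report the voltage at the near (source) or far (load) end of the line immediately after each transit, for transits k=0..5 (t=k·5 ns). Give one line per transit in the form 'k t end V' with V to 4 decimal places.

Γ_L=1.000000, Γ_S=0.600000; launch V₁=10·75/375=2.000000
k=0 src: V=2.0000
k=1 load: inc=2.000000, refl=2.000000·1.000000=2.0000; V=0.000000+2.000000+2.000000=4.0000
k=2 src: inc=2.000000, refl=2.000000·0.600000=1.2000; V=2.000000+2.000000+1.200000=5.2000
k=3 load: inc=1.200000, refl=1.200000·1.000000=1.2000; V=4.000000+1.200000+1.200000=6.4000
k=4 src: inc=1.200000, refl=1.200000·0.600000=0.7200; V=5.200000+1.200000+0.720000=7.1200
k=5 load: inc=0.720000, refl=0.720000·1.000000=0.7200; V=6.400000+0.720000+0.720000=7.8400

0 0 source 2.0000
1 5 load 4.0000
2 10 source 5.2000
3 15 load 6.4000
4 20 source 7.1200
5 25 load 7.8400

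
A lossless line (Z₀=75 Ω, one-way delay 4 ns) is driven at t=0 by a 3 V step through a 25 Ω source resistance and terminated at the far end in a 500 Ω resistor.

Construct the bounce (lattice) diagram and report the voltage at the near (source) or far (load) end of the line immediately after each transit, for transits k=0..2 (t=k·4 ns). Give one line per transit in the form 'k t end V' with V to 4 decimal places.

Γ_L=0.739130, Γ_S=-0.500000; launch V₁=3·75/100=2.250000
k=0 src: V=2.2500
k=1 load: inc=2.250000, refl=2.250000·0.739130=1.6630; V=0.000000+2.250000+1.663043=3.9130
k=2 src: inc=1.663043, refl=1.663043·-0.500000=-0.8315; V=2.250000+1.663043+-0.831522=3.0815

0 0 source 2.2500
1 4 load 3.9130
2 8 source 3.0815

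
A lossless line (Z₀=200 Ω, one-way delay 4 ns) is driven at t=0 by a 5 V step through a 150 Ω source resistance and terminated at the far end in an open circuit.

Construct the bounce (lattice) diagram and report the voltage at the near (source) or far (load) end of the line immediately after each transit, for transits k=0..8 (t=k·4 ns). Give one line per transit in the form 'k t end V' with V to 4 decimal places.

0 0 source 2.8571
1 4 load 5.7143
2 8 source 5.3061
3 12 load 4.8980
4 16 source 4.9563
5 20 load 5.0146
6 24 source 5.0062
7 28 load 4.9979
8 32 source 4.9991

Γ_L=1.000000, Γ_S=-0.142857; launch V₁=5·200/350=2.857143
k=0 src: V=2.8571
k=1 load: inc=2.857143, refl=2.857143·1.000000=2.8571; V=0.000000+2.857143+2.857143=5.7143
k=2 src: inc=2.857143, refl=2.857143·-0.142857=-0.4082; V=2.857143+2.857143+-0.408163=5.3061
k=3 load: inc=-0.408163, refl=-0.408163·1.000000=-0.4082; V=5.714286+-0.408163+-0.408163=4.8980
k=4 src: inc=-0.408163, refl=-0.408163·-0.142857=0.0583; V=5.306122+-0.408163+0.058309=4.9563
k=5 load: inc=0.058309, refl=0.058309·1.000000=0.0583; V=4.897959+0.058309+0.058309=5.0146
k=6 src: inc=0.058309, refl=0.058309·-0.142857=-0.0083; V=4.956268+0.058309+-0.008330=5.0062
k=7 load: inc=-0.008330, refl=-0.008330·1.000000=-0.0083; V=5.014577+-0.008330+-0.008330=4.9979
k=8 src: inc=-0.008330, refl=-0.008330·-0.142857=0.0012; V=5.006247+-0.008330+0.001190=4.9991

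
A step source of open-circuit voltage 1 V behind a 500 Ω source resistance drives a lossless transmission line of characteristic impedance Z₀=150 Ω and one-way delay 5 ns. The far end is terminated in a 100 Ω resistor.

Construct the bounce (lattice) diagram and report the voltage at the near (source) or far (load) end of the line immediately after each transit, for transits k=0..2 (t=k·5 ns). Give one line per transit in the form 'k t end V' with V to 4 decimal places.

0 0 source 0.2308
1 5 load 0.1846
2 10 source 0.1598

Γ_L=-0.200000, Γ_S=0.538462; launch V₁=1·150/650=0.230769
k=0 src: V=0.2308
k=1 load: inc=0.230769, refl=0.230769·-0.200000=-0.0462; V=0.000000+0.230769+-0.046154=0.1846
k=2 src: inc=-0.046154, refl=-0.046154·0.538462=-0.0249; V=0.230769+-0.046154+-0.024852=0.1598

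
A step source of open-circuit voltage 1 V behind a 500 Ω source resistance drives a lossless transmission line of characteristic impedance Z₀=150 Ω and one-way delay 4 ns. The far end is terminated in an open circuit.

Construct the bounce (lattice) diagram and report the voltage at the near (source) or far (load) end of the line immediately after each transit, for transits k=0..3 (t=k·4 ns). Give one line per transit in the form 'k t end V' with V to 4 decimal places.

0 0 source 0.2308
1 4 load 0.4615
2 8 source 0.5858
3 12 load 0.7101

Γ_L=1.000000, Γ_S=0.538462; launch V₁=1·150/650=0.230769
k=0 src: V=0.2308
k=1 load: inc=0.230769, refl=0.230769·1.000000=0.2308; V=0.000000+0.230769+0.230769=0.4615
k=2 src: inc=0.230769, refl=0.230769·0.538462=0.1243; V=0.230769+0.230769+0.124260=0.5858
k=3 load: inc=0.124260, refl=0.124260·1.000000=0.1243; V=0.461538+0.124260+0.124260=0.7101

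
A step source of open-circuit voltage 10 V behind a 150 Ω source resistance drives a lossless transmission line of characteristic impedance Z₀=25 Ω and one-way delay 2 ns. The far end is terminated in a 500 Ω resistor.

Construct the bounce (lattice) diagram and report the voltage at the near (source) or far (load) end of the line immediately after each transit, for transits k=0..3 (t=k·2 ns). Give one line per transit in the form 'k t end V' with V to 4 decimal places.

Γ_L=0.904762, Γ_S=0.714286; launch V₁=10·25/175=1.428571
k=0 src: V=1.4286
k=1 load: inc=1.428571, refl=1.428571·0.904762=1.2925; V=0.000000+1.428571+1.292517=2.7211
k=2 src: inc=1.292517, refl=1.292517·0.714286=0.9232; V=1.428571+1.292517+0.923226=3.6443
k=3 load: inc=0.923226, refl=0.923226·0.904762=0.8353; V=2.721088+0.923226+0.835300=4.4796

0 0 source 1.4286
1 2 load 2.7211
2 4 source 3.6443
3 6 load 4.4796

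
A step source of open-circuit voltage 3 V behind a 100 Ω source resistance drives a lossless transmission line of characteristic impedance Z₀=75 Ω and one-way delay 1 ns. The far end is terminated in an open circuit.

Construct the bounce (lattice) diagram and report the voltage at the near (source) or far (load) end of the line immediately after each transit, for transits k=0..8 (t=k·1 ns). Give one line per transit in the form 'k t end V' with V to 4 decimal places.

0 0 source 1.2857
1 1 load 2.5714
2 2 source 2.7551
3 3 load 2.9388
4 4 source 2.9650
5 5 load 2.9913
6 6 source 2.9950
7 7 load 2.9988
8 8 source 2.9993

Γ_L=1.000000, Γ_S=0.142857; launch V₁=3·75/175=1.285714
k=0 src: V=1.2857
k=1 load: inc=1.285714, refl=1.285714·1.000000=1.2857; V=0.000000+1.285714+1.285714=2.5714
k=2 src: inc=1.285714, refl=1.285714·0.142857=0.1837; V=1.285714+1.285714+0.183673=2.7551
k=3 load: inc=0.183673, refl=0.183673·1.000000=0.1837; V=2.571429+0.183673+0.183673=2.9388
k=4 src: inc=0.183673, refl=0.183673·0.142857=0.0262; V=2.755102+0.183673+0.026239=2.9650
k=5 load: inc=0.026239, refl=0.026239·1.000000=0.0262; V=2.938776+0.026239+0.026239=2.9913
k=6 src: inc=0.026239, refl=0.026239·0.142857=0.0037; V=2.965015+0.026239+0.003748=2.9950
k=7 load: inc=0.003748, refl=0.003748·1.000000=0.0037; V=2.991254+0.003748+0.003748=2.9988
k=8 src: inc=0.003748, refl=0.003748·0.142857=0.0005; V=2.995002+0.003748+0.000535=2.9993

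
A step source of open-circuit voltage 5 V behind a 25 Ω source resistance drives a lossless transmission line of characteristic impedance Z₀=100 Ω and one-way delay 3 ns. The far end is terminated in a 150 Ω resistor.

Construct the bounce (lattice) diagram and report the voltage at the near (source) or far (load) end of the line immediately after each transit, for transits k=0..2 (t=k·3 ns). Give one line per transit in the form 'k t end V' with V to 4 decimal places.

Γ_L=0.200000, Γ_S=-0.600000; launch V₁=5·100/125=4.000000
k=0 src: V=4.0000
k=1 load: inc=4.000000, refl=4.000000·0.200000=0.8000; V=0.000000+4.000000+0.800000=4.8000
k=2 src: inc=0.800000, refl=0.800000·-0.600000=-0.4800; V=4.000000+0.800000+-0.480000=4.3200

0 0 source 4.0000
1 3 load 4.8000
2 6 source 4.3200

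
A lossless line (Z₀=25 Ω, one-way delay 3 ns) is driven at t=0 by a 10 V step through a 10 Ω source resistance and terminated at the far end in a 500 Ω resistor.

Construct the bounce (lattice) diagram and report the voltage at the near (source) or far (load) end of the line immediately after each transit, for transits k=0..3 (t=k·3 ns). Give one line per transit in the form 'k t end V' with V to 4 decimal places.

Γ_L=0.904762, Γ_S=-0.428571; launch V₁=10·25/35=7.142857
k=0 src: V=7.1429
k=1 load: inc=7.142857, refl=7.142857·0.904762=6.4626; V=0.000000+7.142857+6.462585=13.6054
k=2 src: inc=6.462585, refl=6.462585·-0.428571=-2.7697; V=7.142857+6.462585+-2.769679=10.8358
k=3 load: inc=-2.769679, refl=-2.769679·0.904762=-2.5059; V=13.605442+-2.769679+-2.505900=8.3299

0 0 source 7.1429
1 3 load 13.6054
2 6 source 10.8358
3 9 load 8.3299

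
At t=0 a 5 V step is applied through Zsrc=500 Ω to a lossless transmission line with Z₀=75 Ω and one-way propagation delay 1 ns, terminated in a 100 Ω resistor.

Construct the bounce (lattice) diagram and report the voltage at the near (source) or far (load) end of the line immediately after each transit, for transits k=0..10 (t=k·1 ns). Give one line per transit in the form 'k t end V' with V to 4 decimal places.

0 0 source 0.6522
1 1 load 0.7453
2 2 source 0.8142
3 3 load 0.8240
4 4 source 0.8313
5 5 load 0.8324
6 6 source 0.8331
7 7 load 0.8332
8 8 source 0.8333
9 9 load 0.8333
10 10 source 0.8333

Γ_L=0.142857, Γ_S=0.739130; launch V₁=5·75/575=0.652174
k=0 src: V=0.6522
k=1 load: inc=0.652174, refl=0.652174·0.142857=0.0932; V=0.000000+0.652174+0.093168=0.7453
k=2 src: inc=0.093168, refl=0.093168·0.739130=0.0689; V=0.652174+0.093168+0.068863=0.8142
k=3 load: inc=0.068863, refl=0.068863·0.142857=0.0098; V=0.745342+0.068863+0.009838=0.8240
k=4 src: inc=0.009838, refl=0.009838·0.739130=0.0073; V=0.814205+0.009838+0.007271=0.8313
k=5 load: inc=0.007271, refl=0.007271·0.142857=0.0010; V=0.824042+0.007271+0.001039=0.8324
k=6 src: inc=0.001039, refl=0.001039·0.739130=0.0008; V=0.831314+0.001039+0.000768=0.8331
k=7 load: inc=0.000768, refl=0.000768·0.142857=0.0001; V=0.832352+0.000768+0.000110=0.8332
k=8 src: inc=0.000110, refl=0.000110·0.739130=0.0001; V=0.833120+0.000110+0.000081=0.8333
k=9 load: inc=0.000081, refl=0.000081·0.142857=0.0000; V=0.833230+0.000081+0.000012=0.8333
k=10 src: inc=0.000012, refl=0.000012·0.739130=0.0000; V=0.833311+0.000012+0.000009=0.8333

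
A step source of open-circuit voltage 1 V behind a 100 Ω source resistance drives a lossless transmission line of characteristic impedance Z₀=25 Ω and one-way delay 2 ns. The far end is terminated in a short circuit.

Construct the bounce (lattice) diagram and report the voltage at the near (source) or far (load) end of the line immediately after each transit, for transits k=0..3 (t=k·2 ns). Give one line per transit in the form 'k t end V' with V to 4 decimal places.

Γ_L=-1.000000, Γ_S=0.600000; launch V₁=1·25/125=0.200000
k=0 src: V=0.2000
k=1 load: inc=0.200000, refl=0.200000·-1.000000=-0.2000; V=0.000000+0.200000+-0.200000=0.0000
k=2 src: inc=-0.200000, refl=-0.200000·0.600000=-0.1200; V=0.200000+-0.200000+-0.120000=-0.1200
k=3 load: inc=-0.120000, refl=-0.120000·-1.000000=0.1200; V=0.000000+-0.120000+0.120000=0.0000

0 0 source 0.2000
1 2 load 0.0000
2 4 source -0.1200
3 6 load 0.0000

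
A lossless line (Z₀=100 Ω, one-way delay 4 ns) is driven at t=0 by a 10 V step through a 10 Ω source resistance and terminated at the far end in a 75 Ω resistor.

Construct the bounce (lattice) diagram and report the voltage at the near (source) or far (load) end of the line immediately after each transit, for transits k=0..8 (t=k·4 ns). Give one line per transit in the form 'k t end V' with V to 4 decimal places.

Γ_L=-0.142857, Γ_S=-0.818182; launch V₁=10·100/110=9.090909
k=0 src: V=9.0909
k=1 load: inc=9.090909, refl=9.090909·-0.142857=-1.2987; V=0.000000+9.090909+-1.298701=7.7922
k=2 src: inc=-1.298701, refl=-1.298701·-0.818182=1.0626; V=9.090909+-1.298701+1.062574=8.8548
k=3 load: inc=1.062574, refl=1.062574·-0.142857=-0.1518; V=7.792208+1.062574+-0.151796=8.7030
k=4 src: inc=-0.151796, refl=-0.151796·-0.818182=0.1242; V=8.854782+-0.151796+0.124197=8.8272
k=5 load: inc=0.124197, refl=0.124197·-0.142857=-0.0177; V=8.702985+0.124197+-0.017742=8.8094
k=6 src: inc=-0.017742, refl=-0.017742·-0.818182=0.0145; V=8.827182+-0.017742+0.014517=8.8240
k=7 load: inc=0.014517, refl=0.014517·-0.142857=-0.0021; V=8.809440+0.014517+-0.002074=8.8219
k=8 src: inc=-0.002074, refl=-0.002074·-0.818182=0.0017; V=8.823956+-0.002074+0.001697=8.8236

0 0 source 9.0909
1 4 load 7.7922
2 8 source 8.8548
3 12 load 8.7030
4 16 source 8.8272
5 20 load 8.8094
6 24 source 8.8240
7 28 load 8.8219
8 32 source 8.8236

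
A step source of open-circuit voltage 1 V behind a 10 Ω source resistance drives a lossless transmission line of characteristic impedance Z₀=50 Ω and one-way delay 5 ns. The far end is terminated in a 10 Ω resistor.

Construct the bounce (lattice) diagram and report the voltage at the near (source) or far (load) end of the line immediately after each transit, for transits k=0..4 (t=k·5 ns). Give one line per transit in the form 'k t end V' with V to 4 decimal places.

0 0 source 0.8333
1 5 load 0.2778
2 10 source 0.6481
3 15 load 0.4012
4 20 source 0.5658

Γ_L=-0.666667, Γ_S=-0.666667; launch V₁=1·50/60=0.833333
k=0 src: V=0.8333
k=1 load: inc=0.833333, refl=0.833333·-0.666667=-0.5556; V=0.000000+0.833333+-0.555556=0.2778
k=2 src: inc=-0.555556, refl=-0.555556·-0.666667=0.3704; V=0.833333+-0.555556+0.370370=0.6481
k=3 load: inc=0.370370, refl=0.370370·-0.666667=-0.2469; V=0.277778+0.370370+-0.246914=0.4012
k=4 src: inc=-0.246914, refl=-0.246914·-0.666667=0.1646; V=0.648148+-0.246914+0.164609=0.5658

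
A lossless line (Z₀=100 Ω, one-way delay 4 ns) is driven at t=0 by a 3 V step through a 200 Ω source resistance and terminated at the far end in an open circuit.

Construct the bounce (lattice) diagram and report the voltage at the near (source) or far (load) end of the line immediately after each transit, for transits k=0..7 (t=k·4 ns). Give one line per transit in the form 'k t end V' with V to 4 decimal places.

Γ_L=1.000000, Γ_S=0.333333; launch V₁=3·100/300=1.000000
k=0 src: V=1.0000
k=1 load: inc=1.000000, refl=1.000000·1.000000=1.0000; V=0.000000+1.000000+1.000000=2.0000
k=2 src: inc=1.000000, refl=1.000000·0.333333=0.3333; V=1.000000+1.000000+0.333333=2.3333
k=3 load: inc=0.333333, refl=0.333333·1.000000=0.3333; V=2.000000+0.333333+0.333333=2.6667
k=4 src: inc=0.333333, refl=0.333333·0.333333=0.1111; V=2.333333+0.333333+0.111111=2.7778
k=5 load: inc=0.111111, refl=0.111111·1.000000=0.1111; V=2.666667+0.111111+0.111111=2.8889
k=6 src: inc=0.111111, refl=0.111111·0.333333=0.0370; V=2.777778+0.111111+0.037037=2.9259
k=7 load: inc=0.037037, refl=0.037037·1.000000=0.0370; V=2.888889+0.037037+0.037037=2.9630

0 0 source 1.0000
1 4 load 2.0000
2 8 source 2.3333
3 12 load 2.6667
4 16 source 2.7778
5 20 load 2.8889
6 24 source 2.9259
7 28 load 2.9630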